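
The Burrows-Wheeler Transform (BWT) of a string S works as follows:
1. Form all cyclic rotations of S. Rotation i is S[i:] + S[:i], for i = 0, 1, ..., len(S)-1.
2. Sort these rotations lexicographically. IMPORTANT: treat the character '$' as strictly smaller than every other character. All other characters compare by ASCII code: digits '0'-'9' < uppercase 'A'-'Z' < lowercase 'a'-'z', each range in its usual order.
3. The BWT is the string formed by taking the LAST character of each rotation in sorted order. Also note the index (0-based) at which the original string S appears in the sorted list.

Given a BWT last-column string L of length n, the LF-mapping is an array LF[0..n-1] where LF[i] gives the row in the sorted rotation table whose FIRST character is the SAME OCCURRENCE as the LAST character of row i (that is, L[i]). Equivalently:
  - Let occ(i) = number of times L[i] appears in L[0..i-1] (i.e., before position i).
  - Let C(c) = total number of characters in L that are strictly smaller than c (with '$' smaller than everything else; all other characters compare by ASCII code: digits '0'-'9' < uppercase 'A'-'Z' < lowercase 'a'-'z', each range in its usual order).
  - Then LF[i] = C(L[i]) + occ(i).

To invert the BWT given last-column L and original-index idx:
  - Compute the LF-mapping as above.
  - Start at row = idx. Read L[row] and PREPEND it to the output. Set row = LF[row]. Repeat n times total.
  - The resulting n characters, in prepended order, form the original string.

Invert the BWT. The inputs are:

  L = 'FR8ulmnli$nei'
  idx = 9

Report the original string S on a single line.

LF mapping: 2 3 1 12 7 9 10 8 5 0 11 4 6
Walk LF starting at row 9, prepending L[row]:
  step 1: row=9, L[9]='$', prepend. Next row=LF[9]=0
  step 2: row=0, L[0]='F', prepend. Next row=LF[0]=2
  step 3: row=2, L[2]='8', prepend. Next row=LF[2]=1
  step 4: row=1, L[1]='R', prepend. Next row=LF[1]=3
  step 5: row=3, L[3]='u', prepend. Next row=LF[3]=12
  step 6: row=12, L[12]='i', prepend. Next row=LF[12]=6
  step 7: row=6, L[6]='n', prepend. Next row=LF[6]=10
  step 8: row=10, L[10]='n', prepend. Next row=LF[10]=11
  step 9: row=11, L[11]='e', prepend. Next row=LF[11]=4
  step 10: row=4, L[4]='l', prepend. Next row=LF[4]=7
  step 11: row=7, L[7]='l', prepend. Next row=LF[7]=8
  step 12: row=8, L[8]='i', prepend. Next row=LF[8]=5
  step 13: row=5, L[5]='m', prepend. Next row=LF[5]=9
Reversed output: millenniuR8F$

Answer: millenniuR8F$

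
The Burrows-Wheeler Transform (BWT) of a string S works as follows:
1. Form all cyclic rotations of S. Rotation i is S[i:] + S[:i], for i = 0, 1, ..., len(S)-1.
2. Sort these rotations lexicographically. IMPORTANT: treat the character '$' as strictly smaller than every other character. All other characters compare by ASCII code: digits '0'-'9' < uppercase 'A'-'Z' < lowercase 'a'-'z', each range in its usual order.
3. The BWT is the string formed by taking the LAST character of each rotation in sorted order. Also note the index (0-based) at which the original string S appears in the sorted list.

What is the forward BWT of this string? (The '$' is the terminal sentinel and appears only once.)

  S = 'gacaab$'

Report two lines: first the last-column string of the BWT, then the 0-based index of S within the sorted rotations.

All 7 rotations (rotation i = S[i:]+S[:i]):
  rot[0] = gacaab$
  rot[1] = acaab$g
  rot[2] = caab$ga
  rot[3] = aab$gac
  rot[4] = ab$gaca
  rot[5] = b$gacaa
  rot[6] = $gacaab
Sorted (with $ < everything):
  sorted[0] = $gacaab  (last char: 'b')
  sorted[1] = aab$gac  (last char: 'c')
  sorted[2] = ab$gaca  (last char: 'a')
  sorted[3] = acaab$g  (last char: 'g')
  sorted[4] = b$gacaa  (last char: 'a')
  sorted[5] = caab$ga  (last char: 'a')
  sorted[6] = gacaab$  (last char: '$')
Last column: bcagaa$
Original string S is at sorted index 6

Answer: bcagaa$
6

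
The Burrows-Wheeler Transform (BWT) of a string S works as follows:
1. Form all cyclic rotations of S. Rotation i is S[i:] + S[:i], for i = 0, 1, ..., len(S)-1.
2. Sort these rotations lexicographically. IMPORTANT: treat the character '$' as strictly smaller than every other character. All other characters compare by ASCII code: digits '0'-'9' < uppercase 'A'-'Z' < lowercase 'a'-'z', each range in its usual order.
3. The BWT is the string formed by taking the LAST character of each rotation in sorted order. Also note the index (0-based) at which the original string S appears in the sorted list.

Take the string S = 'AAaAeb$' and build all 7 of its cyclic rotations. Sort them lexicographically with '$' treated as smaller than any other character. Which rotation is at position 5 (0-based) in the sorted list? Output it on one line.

Answer: b$AAaAe

Derivation:
All 7 rotations (rotation i = S[i:]+S[:i]):
  rot[0] = AAaAeb$
  rot[1] = AaAeb$A
  rot[2] = aAeb$AA
  rot[3] = Aeb$AAa
  rot[4] = eb$AAaA
  rot[5] = b$AAaAe
  rot[6] = $AAaAeb
Sorted (with $ < everything):
  sorted[0] = $AAaAeb
  sorted[1] = AAaAeb$
  sorted[2] = AaAeb$A
  sorted[3] = Aeb$AAa
  sorted[4] = aAeb$AA
  sorted[5] = b$AAaAe
  sorted[6] = eb$AAaA
sorted[5] = b$AAaAe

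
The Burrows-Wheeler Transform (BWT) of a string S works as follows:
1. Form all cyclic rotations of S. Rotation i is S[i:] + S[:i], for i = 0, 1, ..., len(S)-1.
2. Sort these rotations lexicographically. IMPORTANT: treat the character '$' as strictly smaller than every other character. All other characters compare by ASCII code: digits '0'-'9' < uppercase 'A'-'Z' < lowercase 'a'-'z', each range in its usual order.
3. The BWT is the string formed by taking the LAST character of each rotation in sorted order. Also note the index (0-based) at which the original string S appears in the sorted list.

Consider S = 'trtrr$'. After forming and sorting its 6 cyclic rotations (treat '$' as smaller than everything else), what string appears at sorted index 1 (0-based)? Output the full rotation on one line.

All 6 rotations (rotation i = S[i:]+S[:i]):
  rot[0] = trtrr$
  rot[1] = rtrr$t
  rot[2] = trr$tr
  rot[3] = rr$trt
  rot[4] = r$trtr
  rot[5] = $trtrr
Sorted (with $ < everything):
  sorted[0] = $trtrr
  sorted[1] = r$trtr
  sorted[2] = rr$trt
  sorted[3] = rtrr$t
  sorted[4] = trr$tr
  sorted[5] = trtrr$
sorted[1] = r$trtr

Answer: r$trtr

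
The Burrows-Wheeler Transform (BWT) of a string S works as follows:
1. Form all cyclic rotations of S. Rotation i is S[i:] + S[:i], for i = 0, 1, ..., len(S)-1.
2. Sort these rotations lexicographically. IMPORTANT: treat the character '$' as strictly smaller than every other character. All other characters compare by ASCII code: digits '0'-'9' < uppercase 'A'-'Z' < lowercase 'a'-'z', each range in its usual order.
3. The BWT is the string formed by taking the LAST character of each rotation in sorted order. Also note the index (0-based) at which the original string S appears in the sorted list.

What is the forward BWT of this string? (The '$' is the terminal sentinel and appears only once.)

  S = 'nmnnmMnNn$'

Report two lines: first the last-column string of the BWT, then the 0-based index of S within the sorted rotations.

All 10 rotations (rotation i = S[i:]+S[:i]):
  rot[0] = nmnnmMnNn$
  rot[1] = mnnmMnNn$n
  rot[2] = nnmMnNn$nm
  rot[3] = nmMnNn$nmn
  rot[4] = mMnNn$nmnn
  rot[5] = MnNn$nmnnm
  rot[6] = nNn$nmnnmM
  rot[7] = Nn$nmnnmMn
  rot[8] = n$nmnnmMnN
  rot[9] = $nmnnmMnNn
Sorted (with $ < everything):
  sorted[0] = $nmnnmMnNn  (last char: 'n')
  sorted[1] = MnNn$nmnnm  (last char: 'm')
  sorted[2] = Nn$nmnnmMn  (last char: 'n')
  sorted[3] = mMnNn$nmnn  (last char: 'n')
  sorted[4] = mnnmMnNn$n  (last char: 'n')
  sorted[5] = n$nmnnmMnN  (last char: 'N')
  sorted[6] = nNn$nmnnmM  (last char: 'M')
  sorted[7] = nmMnNn$nmn  (last char: 'n')
  sorted[8] = nmnnmMnNn$  (last char: '$')
  sorted[9] = nnmMnNn$nm  (last char: 'm')
Last column: nmnnnNMn$m
Original string S is at sorted index 8

Answer: nmnnnNMn$m
8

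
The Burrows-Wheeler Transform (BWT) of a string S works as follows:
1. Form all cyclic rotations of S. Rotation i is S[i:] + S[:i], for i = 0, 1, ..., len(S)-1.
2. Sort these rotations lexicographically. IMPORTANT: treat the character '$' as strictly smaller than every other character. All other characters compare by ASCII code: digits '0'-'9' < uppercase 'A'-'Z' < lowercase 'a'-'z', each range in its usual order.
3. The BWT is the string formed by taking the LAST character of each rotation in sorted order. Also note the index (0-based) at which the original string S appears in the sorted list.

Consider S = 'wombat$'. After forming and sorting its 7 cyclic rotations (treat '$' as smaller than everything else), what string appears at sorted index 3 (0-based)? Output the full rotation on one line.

Answer: mbat$wo

Derivation:
All 7 rotations (rotation i = S[i:]+S[:i]):
  rot[0] = wombat$
  rot[1] = ombat$w
  rot[2] = mbat$wo
  rot[3] = bat$wom
  rot[4] = at$womb
  rot[5] = t$womba
  rot[6] = $wombat
Sorted (with $ < everything):
  sorted[0] = $wombat
  sorted[1] = at$womb
  sorted[2] = bat$wom
  sorted[3] = mbat$wo
  sorted[4] = ombat$w
  sorted[5] = t$womba
  sorted[6] = wombat$
sorted[3] = mbat$wo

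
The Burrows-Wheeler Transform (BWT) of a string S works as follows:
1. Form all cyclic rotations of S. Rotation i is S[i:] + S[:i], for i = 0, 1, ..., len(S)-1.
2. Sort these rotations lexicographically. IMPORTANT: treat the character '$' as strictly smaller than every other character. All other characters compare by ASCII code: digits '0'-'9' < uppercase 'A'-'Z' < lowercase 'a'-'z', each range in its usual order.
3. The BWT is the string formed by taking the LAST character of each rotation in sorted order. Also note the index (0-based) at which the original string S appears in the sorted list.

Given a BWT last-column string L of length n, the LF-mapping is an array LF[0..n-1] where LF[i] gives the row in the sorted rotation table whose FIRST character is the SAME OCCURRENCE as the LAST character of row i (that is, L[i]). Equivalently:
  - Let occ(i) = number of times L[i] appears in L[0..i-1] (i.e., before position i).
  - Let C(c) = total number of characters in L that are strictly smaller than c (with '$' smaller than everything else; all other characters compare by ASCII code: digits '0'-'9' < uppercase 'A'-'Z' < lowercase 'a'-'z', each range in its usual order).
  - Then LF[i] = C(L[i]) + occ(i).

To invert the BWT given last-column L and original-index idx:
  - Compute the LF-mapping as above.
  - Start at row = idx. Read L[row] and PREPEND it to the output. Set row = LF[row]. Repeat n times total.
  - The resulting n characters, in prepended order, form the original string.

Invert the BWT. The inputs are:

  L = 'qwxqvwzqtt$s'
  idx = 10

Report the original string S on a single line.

Answer: xqqvsztwtwq$

Derivation:
LF mapping: 1 8 10 2 7 9 11 3 5 6 0 4
Walk LF starting at row 10, prepending L[row]:
  step 1: row=10, L[10]='$', prepend. Next row=LF[10]=0
  step 2: row=0, L[0]='q', prepend. Next row=LF[0]=1
  step 3: row=1, L[1]='w', prepend. Next row=LF[1]=8
  step 4: row=8, L[8]='t', prepend. Next row=LF[8]=5
  step 5: row=5, L[5]='w', prepend. Next row=LF[5]=9
  step 6: row=9, L[9]='t', prepend. Next row=LF[9]=6
  step 7: row=6, L[6]='z', prepend. Next row=LF[6]=11
  step 8: row=11, L[11]='s', prepend. Next row=LF[11]=4
  step 9: row=4, L[4]='v', prepend. Next row=LF[4]=7
  step 10: row=7, L[7]='q', prepend. Next row=LF[7]=3
  step 11: row=3, L[3]='q', prepend. Next row=LF[3]=2
  step 12: row=2, L[2]='x', prepend. Next row=LF[2]=10
Reversed output: xqqvsztwtwq$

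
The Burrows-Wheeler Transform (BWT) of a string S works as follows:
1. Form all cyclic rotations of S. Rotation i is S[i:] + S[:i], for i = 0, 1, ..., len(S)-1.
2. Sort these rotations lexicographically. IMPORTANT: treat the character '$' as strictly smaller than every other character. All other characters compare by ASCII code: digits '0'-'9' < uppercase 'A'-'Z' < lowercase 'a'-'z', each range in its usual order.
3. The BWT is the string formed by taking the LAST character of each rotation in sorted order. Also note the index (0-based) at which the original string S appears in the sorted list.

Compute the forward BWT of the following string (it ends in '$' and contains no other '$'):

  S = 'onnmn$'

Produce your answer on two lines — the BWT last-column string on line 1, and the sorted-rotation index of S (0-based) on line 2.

Answer: nnmno$
5

Derivation:
All 6 rotations (rotation i = S[i:]+S[:i]):
  rot[0] = onnmn$
  rot[1] = nnmn$o
  rot[2] = nmn$on
  rot[3] = mn$onn
  rot[4] = n$onnm
  rot[5] = $onnmn
Sorted (with $ < everything):
  sorted[0] = $onnmn  (last char: 'n')
  sorted[1] = mn$onn  (last char: 'n')
  sorted[2] = n$onnm  (last char: 'm')
  sorted[3] = nmn$on  (last char: 'n')
  sorted[4] = nnmn$o  (last char: 'o')
  sorted[5] = onnmn$  (last char: '$')
Last column: nnmno$
Original string S is at sorted index 5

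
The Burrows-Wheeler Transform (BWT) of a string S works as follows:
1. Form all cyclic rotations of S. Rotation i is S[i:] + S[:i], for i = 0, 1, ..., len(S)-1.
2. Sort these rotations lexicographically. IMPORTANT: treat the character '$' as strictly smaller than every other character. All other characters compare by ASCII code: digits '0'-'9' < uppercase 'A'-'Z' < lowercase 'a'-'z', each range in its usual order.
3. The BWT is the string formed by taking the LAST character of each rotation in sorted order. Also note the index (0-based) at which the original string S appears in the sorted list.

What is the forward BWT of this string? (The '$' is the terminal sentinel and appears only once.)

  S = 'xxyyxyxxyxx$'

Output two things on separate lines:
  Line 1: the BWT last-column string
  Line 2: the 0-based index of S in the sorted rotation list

Answer: xxyy$xyxxxyx
4

Derivation:
All 12 rotations (rotation i = S[i:]+S[:i]):
  rot[0] = xxyyxyxxyxx$
  rot[1] = xyyxyxxyxx$x
  rot[2] = yyxyxxyxx$xx
  rot[3] = yxyxxyxx$xxy
  rot[4] = xyxxyxx$xxyy
  rot[5] = yxxyxx$xxyyx
  rot[6] = xxyxx$xxyyxy
  rot[7] = xyxx$xxyyxyx
  rot[8] = yxx$xxyyxyxx
  rot[9] = xx$xxyyxyxxy
  rot[10] = x$xxyyxyxxyx
  rot[11] = $xxyyxyxxyxx
Sorted (with $ < everything):
  sorted[0] = $xxyyxyxxyxx  (last char: 'x')
  sorted[1] = x$xxyyxyxxyx  (last char: 'x')
  sorted[2] = xx$xxyyxyxxy  (last char: 'y')
  sorted[3] = xxyxx$xxyyxy  (last char: 'y')
  sorted[4] = xxyyxyxxyxx$  (last char: '$')
  sorted[5] = xyxx$xxyyxyx  (last char: 'x')
  sorted[6] = xyxxyxx$xxyy  (last char: 'y')
  sorted[7] = xyyxyxxyxx$x  (last char: 'x')
  sorted[8] = yxx$xxyyxyxx  (last char: 'x')
  sorted[9] = yxxyxx$xxyyx  (last char: 'x')
  sorted[10] = yxyxxyxx$xxy  (last char: 'y')
  sorted[11] = yyxyxxyxx$xx  (last char: 'x')
Last column: xxyy$xyxxxyx
Original string S is at sorted index 4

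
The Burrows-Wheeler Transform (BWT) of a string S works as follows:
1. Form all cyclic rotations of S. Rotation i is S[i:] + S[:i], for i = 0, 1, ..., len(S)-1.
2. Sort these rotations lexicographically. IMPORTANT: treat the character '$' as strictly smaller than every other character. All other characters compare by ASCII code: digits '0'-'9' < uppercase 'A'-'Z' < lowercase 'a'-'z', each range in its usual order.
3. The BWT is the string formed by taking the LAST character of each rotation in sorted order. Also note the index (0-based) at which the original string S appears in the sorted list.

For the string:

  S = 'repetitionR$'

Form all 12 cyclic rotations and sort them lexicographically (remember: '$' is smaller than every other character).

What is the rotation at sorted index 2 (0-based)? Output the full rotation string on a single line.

Answer: epetitionR$r

Derivation:
All 12 rotations (rotation i = S[i:]+S[:i]):
  rot[0] = repetitionR$
  rot[1] = epetitionR$r
  rot[2] = petitionR$re
  rot[3] = etitionR$rep
  rot[4] = titionR$repe
  rot[5] = itionR$repet
  rot[6] = tionR$repeti
  rot[7] = ionR$repetit
  rot[8] = onR$repetiti
  rot[9] = nR$repetitio
  rot[10] = R$repetition
  rot[11] = $repetitionR
Sorted (with $ < everything):
  sorted[0] = $repetitionR
  sorted[1] = R$repetition
  sorted[2] = epetitionR$r
  sorted[3] = etitionR$rep
  sorted[4] = ionR$repetit
  sorted[5] = itionR$repet
  sorted[6] = nR$repetitio
  sorted[7] = onR$repetiti
  sorted[8] = petitionR$re
  sorted[9] = repetitionR$
  sorted[10] = tionR$repeti
  sorted[11] = titionR$repe
sorted[2] = epetitionR$r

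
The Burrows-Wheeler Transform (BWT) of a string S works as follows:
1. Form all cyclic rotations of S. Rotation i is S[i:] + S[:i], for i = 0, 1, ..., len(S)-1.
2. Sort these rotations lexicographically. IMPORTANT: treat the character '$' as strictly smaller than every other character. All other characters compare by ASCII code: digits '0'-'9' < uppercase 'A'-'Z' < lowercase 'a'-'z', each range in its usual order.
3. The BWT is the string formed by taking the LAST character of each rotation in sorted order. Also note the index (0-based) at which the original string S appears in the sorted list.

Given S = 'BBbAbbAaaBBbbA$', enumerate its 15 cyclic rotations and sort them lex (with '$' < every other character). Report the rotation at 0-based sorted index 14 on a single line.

Answer: bbAaaBBbbA$BBbA

Derivation:
All 15 rotations (rotation i = S[i:]+S[:i]):
  rot[0] = BBbAbbAaaBBbbA$
  rot[1] = BbAbbAaaBBbbA$B
  rot[2] = bAbbAaaBBbbA$BB
  rot[3] = AbbAaaBBbbA$BBb
  rot[4] = bbAaaBBbbA$BBbA
  rot[5] = bAaaBBbbA$BBbAb
  rot[6] = AaaBBbbA$BBbAbb
  rot[7] = aaBBbbA$BBbAbbA
  rot[8] = aBBbbA$BBbAbbAa
  rot[9] = BBbbA$BBbAbbAaa
  rot[10] = BbbA$BBbAbbAaaB
  rot[11] = bbA$BBbAbbAaaBB
  rot[12] = bA$BBbAbbAaaBBb
  rot[13] = A$BBbAbbAaaBBbb
  rot[14] = $BBbAbbAaaBBbbA
Sorted (with $ < everything):
  sorted[0] = $BBbAbbAaaBBbbA
  sorted[1] = A$BBbAbbAaaBBbb
  sorted[2] = AaaBBbbA$BBbAbb
  sorted[3] = AbbAaaBBbbA$BBb
  sorted[4] = BBbAbbAaaBBbbA$
  sorted[5] = BBbbA$BBbAbbAaa
  sorted[6] = BbAbbAaaBBbbA$B
  sorted[7] = BbbA$BBbAbbAaaB
  sorted[8] = aBBbbA$BBbAbbAa
  sorted[9] = aaBBbbA$BBbAbbA
  sorted[10] = bA$BBbAbbAaaBBb
  sorted[11] = bAaaBBbbA$BBbAb
  sorted[12] = bAbbAaaBBbbA$BB
  sorted[13] = bbA$BBbAbbAaaBB
  sorted[14] = bbAaaBBbbA$BBbA
sorted[14] = bbAaaBBbbA$BBbA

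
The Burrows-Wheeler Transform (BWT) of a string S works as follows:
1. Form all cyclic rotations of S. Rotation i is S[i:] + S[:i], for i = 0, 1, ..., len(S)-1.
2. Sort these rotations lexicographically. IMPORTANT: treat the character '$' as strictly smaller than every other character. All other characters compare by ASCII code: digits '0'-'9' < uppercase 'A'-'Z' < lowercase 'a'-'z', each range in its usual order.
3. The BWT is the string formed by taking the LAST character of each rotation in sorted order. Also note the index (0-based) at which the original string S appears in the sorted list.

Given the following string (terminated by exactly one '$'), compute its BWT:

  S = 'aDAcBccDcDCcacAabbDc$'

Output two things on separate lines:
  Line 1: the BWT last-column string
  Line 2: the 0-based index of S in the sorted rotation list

Answer: ccDcDacbc$AcbaDaADcCB
9

Derivation:
All 21 rotations (rotation i = S[i:]+S[:i]):
  rot[0] = aDAcBccDcDCcacAabbDc$
  rot[1] = DAcBccDcDCcacAabbDc$a
  rot[2] = AcBccDcDCcacAabbDc$aD
  rot[3] = cBccDcDCcacAabbDc$aDA
  rot[4] = BccDcDCcacAabbDc$aDAc
  rot[5] = ccDcDCcacAabbDc$aDAcB
  rot[6] = cDcDCcacAabbDc$aDAcBc
  rot[7] = DcDCcacAabbDc$aDAcBcc
  rot[8] = cDCcacAabbDc$aDAcBccD
  rot[9] = DCcacAabbDc$aDAcBccDc
  rot[10] = CcacAabbDc$aDAcBccDcD
  rot[11] = cacAabbDc$aDAcBccDcDC
  rot[12] = acAabbDc$aDAcBccDcDCc
  rot[13] = cAabbDc$aDAcBccDcDCca
  rot[14] = AabbDc$aDAcBccDcDCcac
  rot[15] = abbDc$aDAcBccDcDCcacA
  rot[16] = bbDc$aDAcBccDcDCcacAa
  rot[17] = bDc$aDAcBccDcDCcacAab
  rot[18] = Dc$aDAcBccDcDCcacAabb
  rot[19] = c$aDAcBccDcDCcacAabbD
  rot[20] = $aDAcBccDcDCcacAabbDc
Sorted (with $ < everything):
  sorted[0] = $aDAcBccDcDCcacAabbDc  (last char: 'c')
  sorted[1] = AabbDc$aDAcBccDcDCcac  (last char: 'c')
  sorted[2] = AcBccDcDCcacAabbDc$aD  (last char: 'D')
  sorted[3] = BccDcDCcacAabbDc$aDAc  (last char: 'c')
  sorted[4] = CcacAabbDc$aDAcBccDcD  (last char: 'D')
  sorted[5] = DAcBccDcDCcacAabbDc$a  (last char: 'a')
  sorted[6] = DCcacAabbDc$aDAcBccDc  (last char: 'c')
  sorted[7] = Dc$aDAcBccDcDCcacAabb  (last char: 'b')
  sorted[8] = DcDCcacAabbDc$aDAcBcc  (last char: 'c')
  sorted[9] = aDAcBccDcDCcacAabbDc$  (last char: '$')
  sorted[10] = abbDc$aDAcBccDcDCcacA  (last char: 'A')
  sorted[11] = acAabbDc$aDAcBccDcDCc  (last char: 'c')
  sorted[12] = bDc$aDAcBccDcDCcacAab  (last char: 'b')
  sorted[13] = bbDc$aDAcBccDcDCcacAa  (last char: 'a')
  sorted[14] = c$aDAcBccDcDCcacAabbD  (last char: 'D')
  sorted[15] = cAabbDc$aDAcBccDcDCca  (last char: 'a')
  sorted[16] = cBccDcDCcacAabbDc$aDA  (last char: 'A')
  sorted[17] = cDCcacAabbDc$aDAcBccD  (last char: 'D')
  sorted[18] = cDcDCcacAabbDc$aDAcBc  (last char: 'c')
  sorted[19] = cacAabbDc$aDAcBccDcDC  (last char: 'C')
  sorted[20] = ccDcDCcacAabbDc$aDAcB  (last char: 'B')
Last column: ccDcDacbc$AcbaDaADcCB
Original string S is at sorted index 9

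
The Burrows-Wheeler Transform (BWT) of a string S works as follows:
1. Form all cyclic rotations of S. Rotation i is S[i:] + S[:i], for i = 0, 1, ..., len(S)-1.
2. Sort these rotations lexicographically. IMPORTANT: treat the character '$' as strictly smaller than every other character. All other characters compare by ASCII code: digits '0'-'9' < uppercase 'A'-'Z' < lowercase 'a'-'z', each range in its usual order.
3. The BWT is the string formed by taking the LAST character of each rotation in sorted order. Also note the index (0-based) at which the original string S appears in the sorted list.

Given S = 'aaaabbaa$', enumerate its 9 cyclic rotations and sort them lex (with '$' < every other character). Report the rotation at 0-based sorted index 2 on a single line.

Answer: aa$aaaabb

Derivation:
All 9 rotations (rotation i = S[i:]+S[:i]):
  rot[0] = aaaabbaa$
  rot[1] = aaabbaa$a
  rot[2] = aabbaa$aa
  rot[3] = abbaa$aaa
  rot[4] = bbaa$aaaa
  rot[5] = baa$aaaab
  rot[6] = aa$aaaabb
  rot[7] = a$aaaabba
  rot[8] = $aaaabbaa
Sorted (with $ < everything):
  sorted[0] = $aaaabbaa
  sorted[1] = a$aaaabba
  sorted[2] = aa$aaaabb
  sorted[3] = aaaabbaa$
  sorted[4] = aaabbaa$a
  sorted[5] = aabbaa$aa
  sorted[6] = abbaa$aaa
  sorted[7] = baa$aaaab
  sorted[8] = bbaa$aaaa
sorted[2] = aa$aaaabb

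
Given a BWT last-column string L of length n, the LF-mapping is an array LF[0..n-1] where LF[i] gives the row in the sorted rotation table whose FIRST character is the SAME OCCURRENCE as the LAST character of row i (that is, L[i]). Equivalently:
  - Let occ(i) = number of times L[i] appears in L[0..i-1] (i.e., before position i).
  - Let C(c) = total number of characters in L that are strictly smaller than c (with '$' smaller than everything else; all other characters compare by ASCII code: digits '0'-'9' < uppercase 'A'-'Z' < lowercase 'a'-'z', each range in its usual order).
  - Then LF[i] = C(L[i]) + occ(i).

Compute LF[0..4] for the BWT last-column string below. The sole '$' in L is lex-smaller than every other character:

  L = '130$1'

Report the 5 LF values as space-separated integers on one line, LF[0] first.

Char counts: '$':1, '0':1, '1':2, '3':1
C (first-col start): C('$')=0, C('0')=1, C('1')=2, C('3')=4
L[0]='1': occ=0, LF[0]=C('1')+0=2+0=2
L[1]='3': occ=0, LF[1]=C('3')+0=4+0=4
L[2]='0': occ=0, LF[2]=C('0')+0=1+0=1
L[3]='$': occ=0, LF[3]=C('$')+0=0+0=0
L[4]='1': occ=1, LF[4]=C('1')+1=2+1=3

Answer: 2 4 1 0 3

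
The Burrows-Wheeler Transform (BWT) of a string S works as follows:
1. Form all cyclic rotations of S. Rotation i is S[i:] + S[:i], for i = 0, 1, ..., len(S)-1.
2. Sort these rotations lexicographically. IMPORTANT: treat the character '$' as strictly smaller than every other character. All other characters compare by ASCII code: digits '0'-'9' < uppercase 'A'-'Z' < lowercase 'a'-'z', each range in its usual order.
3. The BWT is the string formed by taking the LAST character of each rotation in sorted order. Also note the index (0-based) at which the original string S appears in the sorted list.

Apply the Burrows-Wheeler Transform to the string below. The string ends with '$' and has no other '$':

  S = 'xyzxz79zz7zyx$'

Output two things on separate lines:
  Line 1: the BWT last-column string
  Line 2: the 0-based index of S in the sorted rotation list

Answer: xzz7y$zzxxzy79
5

Derivation:
All 14 rotations (rotation i = S[i:]+S[:i]):
  rot[0] = xyzxz79zz7zyx$
  rot[1] = yzxz79zz7zyx$x
  rot[2] = zxz79zz7zyx$xy
  rot[3] = xz79zz7zyx$xyz
  rot[4] = z79zz7zyx$xyzx
  rot[5] = 79zz7zyx$xyzxz
  rot[6] = 9zz7zyx$xyzxz7
  rot[7] = zz7zyx$xyzxz79
  rot[8] = z7zyx$xyzxz79z
  rot[9] = 7zyx$xyzxz79zz
  rot[10] = zyx$xyzxz79zz7
  rot[11] = yx$xyzxz79zz7z
  rot[12] = x$xyzxz79zz7zy
  rot[13] = $xyzxz79zz7zyx
Sorted (with $ < everything):
  sorted[0] = $xyzxz79zz7zyx  (last char: 'x')
  sorted[1] = 79zz7zyx$xyzxz  (last char: 'z')
  sorted[2] = 7zyx$xyzxz79zz  (last char: 'z')
  sorted[3] = 9zz7zyx$xyzxz7  (last char: '7')
  sorted[4] = x$xyzxz79zz7zy  (last char: 'y')
  sorted[5] = xyzxz79zz7zyx$  (last char: '$')
  sorted[6] = xz79zz7zyx$xyz  (last char: 'z')
  sorted[7] = yx$xyzxz79zz7z  (last char: 'z')
  sorted[8] = yzxz79zz7zyx$x  (last char: 'x')
  sorted[9] = z79zz7zyx$xyzx  (last char: 'x')
  sorted[10] = z7zyx$xyzxz79z  (last char: 'z')
  sorted[11] = zxz79zz7zyx$xy  (last char: 'y')
  sorted[12] = zyx$xyzxz79zz7  (last char: '7')
  sorted[13] = zz7zyx$xyzxz79  (last char: '9')
Last column: xzz7y$zzxxzy79
Original string S is at sorted index 5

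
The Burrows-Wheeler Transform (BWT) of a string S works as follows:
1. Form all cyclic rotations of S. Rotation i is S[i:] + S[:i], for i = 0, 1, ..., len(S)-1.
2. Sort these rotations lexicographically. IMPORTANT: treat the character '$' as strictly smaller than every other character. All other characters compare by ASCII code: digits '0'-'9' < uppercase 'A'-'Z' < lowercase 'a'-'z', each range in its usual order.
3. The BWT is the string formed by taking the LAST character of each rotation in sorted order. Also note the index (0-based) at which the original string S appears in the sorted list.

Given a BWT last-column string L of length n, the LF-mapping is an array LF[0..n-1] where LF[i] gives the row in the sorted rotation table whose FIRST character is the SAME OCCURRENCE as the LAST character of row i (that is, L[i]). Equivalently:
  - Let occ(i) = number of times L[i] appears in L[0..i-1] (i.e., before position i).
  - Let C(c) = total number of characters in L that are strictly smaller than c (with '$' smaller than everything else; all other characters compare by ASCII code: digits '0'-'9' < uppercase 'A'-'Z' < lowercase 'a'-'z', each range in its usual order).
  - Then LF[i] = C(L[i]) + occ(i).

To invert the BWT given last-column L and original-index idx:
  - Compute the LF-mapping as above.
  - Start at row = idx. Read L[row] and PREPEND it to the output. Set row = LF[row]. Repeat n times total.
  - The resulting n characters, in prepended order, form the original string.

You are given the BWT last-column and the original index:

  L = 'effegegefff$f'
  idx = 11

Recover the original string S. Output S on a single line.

Answer: geffffgfeefe$

Derivation:
LF mapping: 1 5 6 2 11 3 12 4 7 8 9 0 10
Walk LF starting at row 11, prepending L[row]:
  step 1: row=11, L[11]='$', prepend. Next row=LF[11]=0
  step 2: row=0, L[0]='e', prepend. Next row=LF[0]=1
  step 3: row=1, L[1]='f', prepend. Next row=LF[1]=5
  step 4: row=5, L[5]='e', prepend. Next row=LF[5]=3
  step 5: row=3, L[3]='e', prepend. Next row=LF[3]=2
  step 6: row=2, L[2]='f', prepend. Next row=LF[2]=6
  step 7: row=6, L[6]='g', prepend. Next row=LF[6]=12
  step 8: row=12, L[12]='f', prepend. Next row=LF[12]=10
  step 9: row=10, L[10]='f', prepend. Next row=LF[10]=9
  step 10: row=9, L[9]='f', prepend. Next row=LF[9]=8
  step 11: row=8, L[8]='f', prepend. Next row=LF[8]=7
  step 12: row=7, L[7]='e', prepend. Next row=LF[7]=4
  step 13: row=4, L[4]='g', prepend. Next row=LF[4]=11
Reversed output: geffffgfeefe$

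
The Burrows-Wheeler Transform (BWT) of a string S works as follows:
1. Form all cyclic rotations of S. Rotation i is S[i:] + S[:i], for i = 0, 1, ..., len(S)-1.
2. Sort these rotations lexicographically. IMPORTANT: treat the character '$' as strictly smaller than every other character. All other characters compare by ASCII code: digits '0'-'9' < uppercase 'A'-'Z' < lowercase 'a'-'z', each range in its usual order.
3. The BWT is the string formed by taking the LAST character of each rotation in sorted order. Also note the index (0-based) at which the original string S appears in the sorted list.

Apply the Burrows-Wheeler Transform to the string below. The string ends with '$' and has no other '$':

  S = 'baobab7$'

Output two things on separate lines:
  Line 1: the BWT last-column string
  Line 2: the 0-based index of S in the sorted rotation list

All 8 rotations (rotation i = S[i:]+S[:i]):
  rot[0] = baobab7$
  rot[1] = aobab7$b
  rot[2] = obab7$ba
  rot[3] = bab7$bao
  rot[4] = ab7$baob
  rot[5] = b7$baoba
  rot[6] = 7$baobab
  rot[7] = $baobab7
Sorted (with $ < everything):
  sorted[0] = $baobab7  (last char: '7')
  sorted[1] = 7$baobab  (last char: 'b')
  sorted[2] = ab7$baob  (last char: 'b')
  sorted[3] = aobab7$b  (last char: 'b')
  sorted[4] = b7$baoba  (last char: 'a')
  sorted[5] = bab7$bao  (last char: 'o')
  sorted[6] = baobab7$  (last char: '$')
  sorted[7] = obab7$ba  (last char: 'a')
Last column: 7bbbao$a
Original string S is at sorted index 6

Answer: 7bbbao$a
6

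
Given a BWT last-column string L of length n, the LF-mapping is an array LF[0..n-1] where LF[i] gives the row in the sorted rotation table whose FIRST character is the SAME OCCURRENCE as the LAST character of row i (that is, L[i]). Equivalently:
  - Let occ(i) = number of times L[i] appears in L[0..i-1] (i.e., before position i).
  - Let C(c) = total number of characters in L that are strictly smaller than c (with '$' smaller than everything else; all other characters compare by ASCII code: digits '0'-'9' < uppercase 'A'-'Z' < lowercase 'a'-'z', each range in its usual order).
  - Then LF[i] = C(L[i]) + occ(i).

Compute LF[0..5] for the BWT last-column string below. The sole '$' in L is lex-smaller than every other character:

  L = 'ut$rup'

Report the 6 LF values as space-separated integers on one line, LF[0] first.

Char counts: '$':1, 'p':1, 'r':1, 't':1, 'u':2
C (first-col start): C('$')=0, C('p')=1, C('r')=2, C('t')=3, C('u')=4
L[0]='u': occ=0, LF[0]=C('u')+0=4+0=4
L[1]='t': occ=0, LF[1]=C('t')+0=3+0=3
L[2]='$': occ=0, LF[2]=C('$')+0=0+0=0
L[3]='r': occ=0, LF[3]=C('r')+0=2+0=2
L[4]='u': occ=1, LF[4]=C('u')+1=4+1=5
L[5]='p': occ=0, LF[5]=C('p')+0=1+0=1

Answer: 4 3 0 2 5 1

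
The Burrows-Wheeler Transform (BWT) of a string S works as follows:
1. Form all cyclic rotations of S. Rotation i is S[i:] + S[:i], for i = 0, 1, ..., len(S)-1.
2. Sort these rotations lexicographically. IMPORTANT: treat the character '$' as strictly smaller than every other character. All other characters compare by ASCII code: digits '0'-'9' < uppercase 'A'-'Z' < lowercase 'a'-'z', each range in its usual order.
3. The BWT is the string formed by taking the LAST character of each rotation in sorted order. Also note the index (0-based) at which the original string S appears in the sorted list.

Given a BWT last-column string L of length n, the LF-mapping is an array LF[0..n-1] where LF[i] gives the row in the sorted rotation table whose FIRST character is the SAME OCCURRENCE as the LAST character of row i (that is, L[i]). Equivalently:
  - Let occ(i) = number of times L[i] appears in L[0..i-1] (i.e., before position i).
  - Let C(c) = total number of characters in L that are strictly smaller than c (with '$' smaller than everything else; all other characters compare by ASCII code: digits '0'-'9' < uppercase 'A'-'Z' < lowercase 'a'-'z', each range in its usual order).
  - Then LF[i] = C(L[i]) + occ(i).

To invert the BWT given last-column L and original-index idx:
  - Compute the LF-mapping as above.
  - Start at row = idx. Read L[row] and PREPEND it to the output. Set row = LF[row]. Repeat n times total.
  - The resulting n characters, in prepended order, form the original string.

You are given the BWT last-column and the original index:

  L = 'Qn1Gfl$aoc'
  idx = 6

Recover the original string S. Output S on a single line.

Answer: falcon1GQ$

Derivation:
LF mapping: 3 8 1 2 6 7 0 4 9 5
Walk LF starting at row 6, prepending L[row]:
  step 1: row=6, L[6]='$', prepend. Next row=LF[6]=0
  step 2: row=0, L[0]='Q', prepend. Next row=LF[0]=3
  step 3: row=3, L[3]='G', prepend. Next row=LF[3]=2
  step 4: row=2, L[2]='1', prepend. Next row=LF[2]=1
  step 5: row=1, L[1]='n', prepend. Next row=LF[1]=8
  step 6: row=8, L[8]='o', prepend. Next row=LF[8]=9
  step 7: row=9, L[9]='c', prepend. Next row=LF[9]=5
  step 8: row=5, L[5]='l', prepend. Next row=LF[5]=7
  step 9: row=7, L[7]='a', prepend. Next row=LF[7]=4
  step 10: row=4, L[4]='f', prepend. Next row=LF[4]=6
Reversed output: falcon1GQ$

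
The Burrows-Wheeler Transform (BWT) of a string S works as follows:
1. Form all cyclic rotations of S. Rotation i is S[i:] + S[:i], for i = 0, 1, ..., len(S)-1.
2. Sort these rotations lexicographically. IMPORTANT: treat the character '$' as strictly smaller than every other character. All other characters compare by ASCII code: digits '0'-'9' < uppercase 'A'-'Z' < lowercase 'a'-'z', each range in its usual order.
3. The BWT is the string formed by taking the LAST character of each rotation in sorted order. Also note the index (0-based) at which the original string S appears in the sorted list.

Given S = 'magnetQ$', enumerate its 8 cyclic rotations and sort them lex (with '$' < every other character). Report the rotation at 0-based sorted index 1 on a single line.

All 8 rotations (rotation i = S[i:]+S[:i]):
  rot[0] = magnetQ$
  rot[1] = agnetQ$m
  rot[2] = gnetQ$ma
  rot[3] = netQ$mag
  rot[4] = etQ$magn
  rot[5] = tQ$magne
  rot[6] = Q$magnet
  rot[7] = $magnetQ
Sorted (with $ < everything):
  sorted[0] = $magnetQ
  sorted[1] = Q$magnet
  sorted[2] = agnetQ$m
  sorted[3] = etQ$magn
  sorted[4] = gnetQ$ma
  sorted[5] = magnetQ$
  sorted[6] = netQ$mag
  sorted[7] = tQ$magne
sorted[1] = Q$magnet

Answer: Q$magnet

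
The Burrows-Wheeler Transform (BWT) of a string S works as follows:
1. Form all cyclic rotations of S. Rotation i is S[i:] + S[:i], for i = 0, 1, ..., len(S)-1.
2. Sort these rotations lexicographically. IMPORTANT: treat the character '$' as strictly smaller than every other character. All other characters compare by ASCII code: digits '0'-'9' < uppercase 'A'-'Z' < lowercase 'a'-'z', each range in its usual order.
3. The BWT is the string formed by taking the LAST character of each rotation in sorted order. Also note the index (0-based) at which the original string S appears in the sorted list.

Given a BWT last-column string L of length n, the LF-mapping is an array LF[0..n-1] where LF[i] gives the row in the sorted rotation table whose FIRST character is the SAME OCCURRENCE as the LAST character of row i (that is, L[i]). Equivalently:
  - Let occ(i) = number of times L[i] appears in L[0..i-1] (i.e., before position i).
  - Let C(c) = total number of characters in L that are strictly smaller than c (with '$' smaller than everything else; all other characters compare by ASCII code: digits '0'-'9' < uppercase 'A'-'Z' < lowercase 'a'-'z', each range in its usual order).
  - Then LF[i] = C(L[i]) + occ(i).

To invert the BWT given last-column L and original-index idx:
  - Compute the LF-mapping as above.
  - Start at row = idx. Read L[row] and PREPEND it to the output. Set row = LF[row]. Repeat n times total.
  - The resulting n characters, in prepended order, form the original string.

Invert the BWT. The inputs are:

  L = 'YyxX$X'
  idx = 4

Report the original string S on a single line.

LF mapping: 3 5 4 1 0 2
Walk LF starting at row 4, prepending L[row]:
  step 1: row=4, L[4]='$', prepend. Next row=LF[4]=0
  step 2: row=0, L[0]='Y', prepend. Next row=LF[0]=3
  step 3: row=3, L[3]='X', prepend. Next row=LF[3]=1
  step 4: row=1, L[1]='y', prepend. Next row=LF[1]=5
  step 5: row=5, L[5]='X', prepend. Next row=LF[5]=2
  step 6: row=2, L[2]='x', prepend. Next row=LF[2]=4
Reversed output: xXyXY$

Answer: xXyXY$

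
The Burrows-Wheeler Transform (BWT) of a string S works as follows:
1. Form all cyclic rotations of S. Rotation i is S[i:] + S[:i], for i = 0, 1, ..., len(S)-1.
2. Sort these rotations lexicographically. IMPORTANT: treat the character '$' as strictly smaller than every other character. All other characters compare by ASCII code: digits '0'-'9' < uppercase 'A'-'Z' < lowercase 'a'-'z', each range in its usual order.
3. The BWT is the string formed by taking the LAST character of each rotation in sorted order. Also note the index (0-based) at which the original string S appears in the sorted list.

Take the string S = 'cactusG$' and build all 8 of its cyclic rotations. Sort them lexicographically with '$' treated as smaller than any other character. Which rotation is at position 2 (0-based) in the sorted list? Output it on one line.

Answer: actusG$c

Derivation:
All 8 rotations (rotation i = S[i:]+S[:i]):
  rot[0] = cactusG$
  rot[1] = actusG$c
  rot[2] = ctusG$ca
  rot[3] = tusG$cac
  rot[4] = usG$cact
  rot[5] = sG$cactu
  rot[6] = G$cactus
  rot[7] = $cactusG
Sorted (with $ < everything):
  sorted[0] = $cactusG
  sorted[1] = G$cactus
  sorted[2] = actusG$c
  sorted[3] = cactusG$
  sorted[4] = ctusG$ca
  sorted[5] = sG$cactu
  sorted[6] = tusG$cac
  sorted[7] = usG$cact
sorted[2] = actusG$c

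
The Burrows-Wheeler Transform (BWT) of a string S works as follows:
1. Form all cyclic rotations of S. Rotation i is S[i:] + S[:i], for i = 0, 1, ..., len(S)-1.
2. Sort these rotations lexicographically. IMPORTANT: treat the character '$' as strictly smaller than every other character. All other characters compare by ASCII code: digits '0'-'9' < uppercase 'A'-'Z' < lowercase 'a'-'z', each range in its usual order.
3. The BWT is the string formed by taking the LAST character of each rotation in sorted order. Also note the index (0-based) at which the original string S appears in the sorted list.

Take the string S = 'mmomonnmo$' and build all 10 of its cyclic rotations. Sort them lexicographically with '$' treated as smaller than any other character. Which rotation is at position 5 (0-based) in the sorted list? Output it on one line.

All 10 rotations (rotation i = S[i:]+S[:i]):
  rot[0] = mmomonnmo$
  rot[1] = momonnmo$m
  rot[2] = omonnmo$mm
  rot[3] = monnmo$mmo
  rot[4] = onnmo$mmom
  rot[5] = nnmo$mmomo
  rot[6] = nmo$mmomon
  rot[7] = mo$mmomonn
  rot[8] = o$mmomonnm
  rot[9] = $mmomonnmo
Sorted (with $ < everything):
  sorted[0] = $mmomonnmo
  sorted[1] = mmomonnmo$
  sorted[2] = mo$mmomonn
  sorted[3] = momonnmo$m
  sorted[4] = monnmo$mmo
  sorted[5] = nmo$mmomon
  sorted[6] = nnmo$mmomo
  sorted[7] = o$mmomonnm
  sorted[8] = omonnmo$mm
  sorted[9] = onnmo$mmom
sorted[5] = nmo$mmomon

Answer: nmo$mmomon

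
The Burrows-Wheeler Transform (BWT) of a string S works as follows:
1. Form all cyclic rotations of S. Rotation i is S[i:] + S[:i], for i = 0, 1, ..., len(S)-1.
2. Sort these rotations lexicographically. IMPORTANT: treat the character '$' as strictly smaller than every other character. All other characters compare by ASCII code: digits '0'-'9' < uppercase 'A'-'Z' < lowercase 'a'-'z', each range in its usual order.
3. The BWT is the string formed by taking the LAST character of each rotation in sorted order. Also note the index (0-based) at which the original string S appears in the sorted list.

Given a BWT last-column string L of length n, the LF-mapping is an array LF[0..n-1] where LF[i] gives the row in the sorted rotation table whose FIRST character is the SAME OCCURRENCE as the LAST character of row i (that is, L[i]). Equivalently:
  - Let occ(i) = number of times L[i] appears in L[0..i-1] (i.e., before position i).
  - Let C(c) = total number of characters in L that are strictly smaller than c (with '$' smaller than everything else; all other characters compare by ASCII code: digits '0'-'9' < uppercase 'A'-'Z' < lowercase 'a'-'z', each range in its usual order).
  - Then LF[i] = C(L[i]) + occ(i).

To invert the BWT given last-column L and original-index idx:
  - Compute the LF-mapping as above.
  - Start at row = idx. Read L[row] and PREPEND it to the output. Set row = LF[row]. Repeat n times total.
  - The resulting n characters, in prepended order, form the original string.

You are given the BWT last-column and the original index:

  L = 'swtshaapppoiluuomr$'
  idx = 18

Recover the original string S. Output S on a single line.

LF mapping: 13 18 15 14 3 1 2 9 10 11 7 4 5 16 17 8 6 12 0
Walk LF starting at row 18, prepending L[row]:
  step 1: row=18, L[18]='$', prepend. Next row=LF[18]=0
  step 2: row=0, L[0]='s', prepend. Next row=LF[0]=13
  step 3: row=13, L[13]='u', prepend. Next row=LF[13]=16
  step 4: row=16, L[16]='m', prepend. Next row=LF[16]=6
  step 5: row=6, L[6]='a', prepend. Next row=LF[6]=2
  step 6: row=2, L[2]='t', prepend. Next row=LF[2]=15
  step 7: row=15, L[15]='o', prepend. Next row=LF[15]=8
  step 8: row=8, L[8]='p', prepend. Next row=LF[8]=10
  step 9: row=10, L[10]='o', prepend. Next row=LF[10]=7
  step 10: row=7, L[7]='p', prepend. Next row=LF[7]=9
  step 11: row=9, L[9]='p', prepend. Next row=LF[9]=11
  step 12: row=11, L[11]='i', prepend. Next row=LF[11]=4
  step 13: row=4, L[4]='h', prepend. Next row=LF[4]=3
  step 14: row=3, L[3]='s', prepend. Next row=LF[3]=14
  step 15: row=14, L[14]='u', prepend. Next row=LF[14]=17
  step 16: row=17, L[17]='r', prepend. Next row=LF[17]=12
  step 17: row=12, L[12]='l', prepend. Next row=LF[12]=5
  step 18: row=5, L[5]='a', prepend. Next row=LF[5]=1
  step 19: row=1, L[1]='w', prepend. Next row=LF[1]=18
Reversed output: walrushippopotamus$

Answer: walrushippopotamus$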